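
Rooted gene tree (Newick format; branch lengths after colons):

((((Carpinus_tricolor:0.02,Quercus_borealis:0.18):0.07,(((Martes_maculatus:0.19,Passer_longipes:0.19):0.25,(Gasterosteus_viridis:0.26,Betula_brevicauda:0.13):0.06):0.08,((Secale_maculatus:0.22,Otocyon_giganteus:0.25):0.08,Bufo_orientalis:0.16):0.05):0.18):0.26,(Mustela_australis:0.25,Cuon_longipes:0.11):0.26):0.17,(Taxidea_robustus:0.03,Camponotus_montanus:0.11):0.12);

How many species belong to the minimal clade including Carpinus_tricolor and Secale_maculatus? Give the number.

The MRCA of Carpinus_tricolor and Secale_maculatus is the node subtending ((Carpinus_tricolor,Quercus_borealis),(((Martes_maculatus,Passer_longipes),(Gasterosteus_viridis,Betula_brevicauda)),((Secale_maculatus,Otocyon_giganteus),Bufo_orientalis))).
That clade contains 9 terminal taxa: Betula_brevicauda, Bufo_orientalis, Carpinus_tricolor, Gasterosteus_viridis, Martes_maculatus, Otocyon_giganteus, Passer_longipes, Quercus_borealis, Secale_maculatus.

9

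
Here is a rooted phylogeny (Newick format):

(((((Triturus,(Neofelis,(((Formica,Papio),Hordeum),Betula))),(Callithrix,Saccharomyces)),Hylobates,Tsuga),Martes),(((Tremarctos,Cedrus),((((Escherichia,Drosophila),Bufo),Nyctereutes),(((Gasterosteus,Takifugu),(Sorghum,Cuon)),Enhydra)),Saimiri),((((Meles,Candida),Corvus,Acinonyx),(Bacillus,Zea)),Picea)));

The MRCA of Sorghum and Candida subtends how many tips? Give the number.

19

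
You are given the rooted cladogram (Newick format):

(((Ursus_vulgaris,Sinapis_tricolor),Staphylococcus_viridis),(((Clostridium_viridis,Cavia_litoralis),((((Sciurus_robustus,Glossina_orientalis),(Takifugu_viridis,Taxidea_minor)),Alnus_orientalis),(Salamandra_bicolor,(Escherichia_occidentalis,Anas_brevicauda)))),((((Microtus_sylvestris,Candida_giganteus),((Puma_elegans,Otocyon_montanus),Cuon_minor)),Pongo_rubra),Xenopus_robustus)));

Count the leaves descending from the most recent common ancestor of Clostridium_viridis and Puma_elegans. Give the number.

The MRCA of Clostridium_viridis and Puma_elegans is the node subtending (((Clostridium_viridis,Cavia_litoralis),((((Sciurus_robustus,Glossina_orientalis),(Takifugu_viridis,Taxidea_minor)),Alnus_orientalis),(Salamandra_bicolor,(Escherichia_occidentalis,Anas_brevicauda)))),((((Microtus_sylvestris,Candida_giganteus),((Puma_elegans,Otocyon_montanus),Cuon_minor)),Pongo_rubra),Xenopus_robustus)).
That clade contains 17 terminal taxa: Alnus_orientalis, Anas_brevicauda, Candida_giganteus, Cavia_litoralis, Clostridium_viridis, Cuon_minor, Escherichia_occidentalis, Glossina_orientalis, Microtus_sylvestris, Otocyon_montanus, Pongo_rubra, Puma_elegans, Salamandra_bicolor, Sciurus_robustus, Takifugu_viridis, Taxidea_minor, Xenopus_robustus.

17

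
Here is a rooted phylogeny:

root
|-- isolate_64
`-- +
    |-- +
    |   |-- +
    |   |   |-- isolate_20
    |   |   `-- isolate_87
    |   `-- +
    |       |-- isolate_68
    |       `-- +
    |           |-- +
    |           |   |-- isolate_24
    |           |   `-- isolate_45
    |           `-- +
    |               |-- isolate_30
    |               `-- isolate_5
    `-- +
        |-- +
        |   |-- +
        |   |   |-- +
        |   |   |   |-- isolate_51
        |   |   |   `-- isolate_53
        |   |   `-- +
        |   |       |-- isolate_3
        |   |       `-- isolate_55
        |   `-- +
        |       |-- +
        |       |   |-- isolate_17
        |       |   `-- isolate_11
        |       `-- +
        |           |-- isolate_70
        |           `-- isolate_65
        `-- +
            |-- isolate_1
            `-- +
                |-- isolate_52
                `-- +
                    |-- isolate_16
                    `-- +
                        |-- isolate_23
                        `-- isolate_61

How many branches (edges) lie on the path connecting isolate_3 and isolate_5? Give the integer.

The MRCA of isolate_3 and isolate_5 is the node subtending (((isolate_20,isolate_87),(isolate_68,((isolate_24,isolate_45),(isolate_30,isolate_5)))),((((isolate_51,isolate_53),(isolate_3,isolate_55)),((isolate_17,isolate_11),(isolate_70,isolate_65))),(isolate_1,(isolate_52,(isolate_16,(isolate_23,isolate_61)))))).
From isolate_3 up to that node: 5 branches. From isolate_5 up to the same node: 5 branches. Total: 5 + 5 = 10.

10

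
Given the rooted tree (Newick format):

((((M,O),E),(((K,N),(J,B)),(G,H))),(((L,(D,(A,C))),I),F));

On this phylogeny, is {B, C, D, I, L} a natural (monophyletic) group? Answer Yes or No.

No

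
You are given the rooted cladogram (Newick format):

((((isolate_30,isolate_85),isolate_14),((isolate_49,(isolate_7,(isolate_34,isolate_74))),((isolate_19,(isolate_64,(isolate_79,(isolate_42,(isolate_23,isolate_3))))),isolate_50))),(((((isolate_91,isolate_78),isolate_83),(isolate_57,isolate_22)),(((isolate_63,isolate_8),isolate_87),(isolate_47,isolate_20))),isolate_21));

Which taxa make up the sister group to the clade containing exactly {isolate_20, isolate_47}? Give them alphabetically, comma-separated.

isolate_63, isolate_8, isolate_87

The clade containing exactly {isolate_20, isolate_47} attaches to the tree at the node subtending (((isolate_63,isolate_8),isolate_87),(isolate_47,isolate_20)).
The other lineage descending from that same node — the sister group — is ((isolate_63,isolate_8),isolate_87); its 3 tips in alphabetical order are the answer.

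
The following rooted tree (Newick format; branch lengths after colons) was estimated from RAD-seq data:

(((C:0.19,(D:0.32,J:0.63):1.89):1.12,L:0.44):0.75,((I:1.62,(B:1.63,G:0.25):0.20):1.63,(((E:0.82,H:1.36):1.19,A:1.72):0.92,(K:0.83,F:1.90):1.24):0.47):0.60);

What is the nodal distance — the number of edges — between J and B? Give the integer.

The MRCA of J and B is the root of the tree.
From J up to that node: 4 branches. From B up to the same node: 4 branches. Total: 4 + 4 = 8.

8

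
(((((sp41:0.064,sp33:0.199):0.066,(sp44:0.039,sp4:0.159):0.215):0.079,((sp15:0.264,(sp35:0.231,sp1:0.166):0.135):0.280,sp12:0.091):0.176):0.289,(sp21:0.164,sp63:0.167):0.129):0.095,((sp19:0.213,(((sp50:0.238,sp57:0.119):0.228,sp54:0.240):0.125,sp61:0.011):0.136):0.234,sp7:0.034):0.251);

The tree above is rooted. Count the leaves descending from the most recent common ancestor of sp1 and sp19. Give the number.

16

The MRCA of sp1 and sp19 is the root, so the clade is the entire tree.
That clade contains 16 terminal taxa: sp1, sp12, sp15, sp19, sp21, sp33, sp35, sp4, sp41, sp44, sp50, sp54, sp57, sp61, sp63, sp7.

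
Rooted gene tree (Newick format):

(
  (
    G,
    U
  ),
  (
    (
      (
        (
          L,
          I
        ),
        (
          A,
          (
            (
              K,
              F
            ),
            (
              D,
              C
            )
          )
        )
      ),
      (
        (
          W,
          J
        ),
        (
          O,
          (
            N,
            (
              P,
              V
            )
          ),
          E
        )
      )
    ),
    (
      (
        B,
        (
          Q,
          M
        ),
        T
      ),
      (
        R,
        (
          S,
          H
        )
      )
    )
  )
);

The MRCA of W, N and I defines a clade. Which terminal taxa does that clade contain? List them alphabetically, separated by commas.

A, C, D, E, F, I, J, K, L, N, O, P, V, W

Tracing W: it sits inside (W,J).
Tracing N: it sits inside (N,(P,V)).
Tracing I: it sits inside (L,I).
The smallest clade enclosing all 3 is (((L,I),(A,((K,F),(D,C)))),((W,J),(O,(N,(P,V)),E))); the answer is its 14 terminal taxa in alphabetical order.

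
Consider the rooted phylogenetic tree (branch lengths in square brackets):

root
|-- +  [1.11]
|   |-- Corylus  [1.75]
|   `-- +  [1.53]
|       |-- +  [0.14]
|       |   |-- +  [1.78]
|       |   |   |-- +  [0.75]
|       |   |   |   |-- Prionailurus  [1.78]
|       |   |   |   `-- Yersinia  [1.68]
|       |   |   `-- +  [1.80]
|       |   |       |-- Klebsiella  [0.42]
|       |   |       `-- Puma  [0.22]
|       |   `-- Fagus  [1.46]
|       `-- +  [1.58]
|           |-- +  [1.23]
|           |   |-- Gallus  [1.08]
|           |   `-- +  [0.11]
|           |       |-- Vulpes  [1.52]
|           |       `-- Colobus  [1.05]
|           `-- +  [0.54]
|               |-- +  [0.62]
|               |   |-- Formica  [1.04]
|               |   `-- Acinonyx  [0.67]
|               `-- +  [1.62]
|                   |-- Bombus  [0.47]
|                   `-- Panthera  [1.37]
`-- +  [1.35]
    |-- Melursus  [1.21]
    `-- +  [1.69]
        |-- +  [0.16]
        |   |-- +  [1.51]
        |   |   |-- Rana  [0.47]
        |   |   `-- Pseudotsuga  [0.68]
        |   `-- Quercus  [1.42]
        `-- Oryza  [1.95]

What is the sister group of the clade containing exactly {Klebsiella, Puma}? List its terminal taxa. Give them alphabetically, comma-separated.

Prionailurus, Yersinia

The clade containing exactly {Klebsiella, Puma} attaches to the tree at the node subtending ((Prionailurus,Yersinia),(Klebsiella,Puma)).
The other lineage descending from that same node — the sister group — is (Prionailurus,Yersinia); its 2 tips in alphabetical order are the answer.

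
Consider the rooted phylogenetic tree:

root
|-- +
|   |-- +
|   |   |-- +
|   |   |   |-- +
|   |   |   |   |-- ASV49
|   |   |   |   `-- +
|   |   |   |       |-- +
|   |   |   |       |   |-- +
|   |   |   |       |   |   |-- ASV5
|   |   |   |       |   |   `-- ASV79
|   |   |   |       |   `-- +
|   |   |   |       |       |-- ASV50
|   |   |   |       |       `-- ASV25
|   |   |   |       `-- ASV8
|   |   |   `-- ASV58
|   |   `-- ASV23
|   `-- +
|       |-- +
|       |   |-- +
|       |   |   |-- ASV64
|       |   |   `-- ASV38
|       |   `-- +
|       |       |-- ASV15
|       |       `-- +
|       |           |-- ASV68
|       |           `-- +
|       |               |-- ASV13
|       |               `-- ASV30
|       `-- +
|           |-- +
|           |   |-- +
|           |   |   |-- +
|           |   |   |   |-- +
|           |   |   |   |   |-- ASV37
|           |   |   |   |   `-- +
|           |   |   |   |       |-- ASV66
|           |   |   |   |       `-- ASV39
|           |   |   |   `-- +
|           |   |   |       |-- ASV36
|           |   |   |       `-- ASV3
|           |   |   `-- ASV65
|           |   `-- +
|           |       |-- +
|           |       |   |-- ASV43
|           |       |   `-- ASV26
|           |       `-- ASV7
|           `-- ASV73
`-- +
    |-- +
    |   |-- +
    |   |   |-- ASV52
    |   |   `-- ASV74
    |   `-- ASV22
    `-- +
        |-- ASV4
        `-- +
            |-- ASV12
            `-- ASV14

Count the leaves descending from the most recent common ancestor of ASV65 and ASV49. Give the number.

The MRCA of ASV65 and ASV49 is the node subtending ((((ASV49,(((ASV5,ASV79),(ASV50,ASV25)),ASV8)),ASV58),ASV23),(((ASV64,ASV38),(ASV15,(ASV68,(ASV13,ASV30)))),(((((ASV37,(ASV66,ASV39)),(ASV36,ASV3)),ASV65),((ASV43,ASV26),ASV7)),ASV73))).
That clade contains 24 terminal taxa: ASV13, ASV15, ASV23, ASV25, ASV26, ASV3, ASV30, ASV36, ASV37, ASV38, ASV39, ASV43, ASV49, ASV5, ASV50, ASV58, ASV64, ASV65, ASV66, ASV68, ASV7, ASV73, ASV79, ASV8.

24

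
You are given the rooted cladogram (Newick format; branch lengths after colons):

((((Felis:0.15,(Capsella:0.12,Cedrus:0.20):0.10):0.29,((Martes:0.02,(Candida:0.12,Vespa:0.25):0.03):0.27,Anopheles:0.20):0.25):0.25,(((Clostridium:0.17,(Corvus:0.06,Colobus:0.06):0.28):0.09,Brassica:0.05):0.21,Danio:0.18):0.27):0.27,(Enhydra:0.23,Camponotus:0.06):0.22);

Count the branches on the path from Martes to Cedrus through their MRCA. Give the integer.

The MRCA of Martes and Cedrus is the node subtending ((Felis,(Capsella,Cedrus)),((Martes,(Candida,Vespa)),Anopheles)).
From Martes up to that node: 3 branches. From Cedrus up to the same node: 3 branches. Total: 3 + 3 = 6.

6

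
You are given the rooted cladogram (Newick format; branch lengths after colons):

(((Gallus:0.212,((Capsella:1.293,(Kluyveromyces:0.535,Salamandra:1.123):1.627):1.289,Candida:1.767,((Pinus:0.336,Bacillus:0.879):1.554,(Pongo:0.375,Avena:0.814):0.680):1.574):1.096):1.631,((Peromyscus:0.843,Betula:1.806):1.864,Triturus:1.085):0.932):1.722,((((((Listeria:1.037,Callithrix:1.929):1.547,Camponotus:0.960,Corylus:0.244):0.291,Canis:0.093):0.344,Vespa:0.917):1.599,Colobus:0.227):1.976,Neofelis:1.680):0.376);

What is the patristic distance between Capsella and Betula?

9.911

The path runs Capsella → … → MRCA → … → Betula; the MRCA is the node subtending ((Gallus,((Capsella,(Kluyveromyces,Salamandra)),Candida,((Pinus,Bacillus),(Pongo,Avena)))),((Peromyscus,Betula),Triturus)).
Branch lengths along that path: 1.293 + 1.289 + 1.096 + 1.631 + 0.932 + 1.864 + 1.806 = 9.911.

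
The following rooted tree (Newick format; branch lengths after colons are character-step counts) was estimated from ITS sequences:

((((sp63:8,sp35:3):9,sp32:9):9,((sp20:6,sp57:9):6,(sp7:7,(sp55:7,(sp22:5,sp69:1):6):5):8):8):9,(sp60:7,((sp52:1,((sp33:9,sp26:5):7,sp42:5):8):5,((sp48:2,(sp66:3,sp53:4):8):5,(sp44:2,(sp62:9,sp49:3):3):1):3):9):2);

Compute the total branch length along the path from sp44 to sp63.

The path runs sp44 → … → MRCA → … → sp63; the MRCA is the root of the tree.
Branch lengths along that path: 2 + 1 + 3 + 9 + 2 + 9 + 9 + 9 + 8 = 52.

52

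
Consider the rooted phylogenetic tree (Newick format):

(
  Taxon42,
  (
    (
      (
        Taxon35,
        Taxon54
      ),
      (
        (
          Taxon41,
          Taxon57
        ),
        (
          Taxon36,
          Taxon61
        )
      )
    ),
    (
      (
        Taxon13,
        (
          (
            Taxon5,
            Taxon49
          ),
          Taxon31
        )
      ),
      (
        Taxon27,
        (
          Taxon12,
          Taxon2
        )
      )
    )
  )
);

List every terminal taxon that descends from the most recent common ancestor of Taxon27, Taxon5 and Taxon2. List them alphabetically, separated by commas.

Taxon12, Taxon13, Taxon2, Taxon27, Taxon31, Taxon49, Taxon5

Tracing Taxon27: it sits inside (Taxon27,(Taxon12,Taxon2)).
Tracing Taxon5: it sits inside (Taxon5,Taxon49).
Tracing Taxon2: it sits inside (Taxon12,Taxon2).
The smallest clade enclosing all 3 is ((Taxon13,((Taxon5,Taxon49),Taxon31)),(Taxon27,(Taxon12,Taxon2))); the answer is its 7 terminal taxa in alphabetical order.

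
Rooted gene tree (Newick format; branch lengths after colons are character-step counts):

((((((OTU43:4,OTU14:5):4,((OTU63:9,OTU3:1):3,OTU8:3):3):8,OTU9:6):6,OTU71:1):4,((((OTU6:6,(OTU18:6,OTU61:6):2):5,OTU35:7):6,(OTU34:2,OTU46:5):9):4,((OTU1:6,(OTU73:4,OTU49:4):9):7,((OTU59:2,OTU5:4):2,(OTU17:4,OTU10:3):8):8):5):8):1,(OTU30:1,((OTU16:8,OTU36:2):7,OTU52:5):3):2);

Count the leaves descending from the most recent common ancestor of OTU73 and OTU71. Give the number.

The MRCA of OTU73 and OTU71 is the node subtending (((((OTU43,OTU14),((OTU63,OTU3),OTU8)),OTU9),OTU71),((((OTU6,(OTU18,OTU61)),OTU35),(OTU34,OTU46)),((OTU1,(OTU73,OTU49)),((OTU59,OTU5),(OTU17,OTU10))))).
That clade contains 20 terminal taxa: OTU1, OTU10, OTU14, OTU17, OTU18, OTU3, OTU34, OTU35, OTU43, OTU46, OTU49, OTU5, OTU59, OTU6, OTU61, OTU63, OTU71, OTU73, OTU8, OTU9.

20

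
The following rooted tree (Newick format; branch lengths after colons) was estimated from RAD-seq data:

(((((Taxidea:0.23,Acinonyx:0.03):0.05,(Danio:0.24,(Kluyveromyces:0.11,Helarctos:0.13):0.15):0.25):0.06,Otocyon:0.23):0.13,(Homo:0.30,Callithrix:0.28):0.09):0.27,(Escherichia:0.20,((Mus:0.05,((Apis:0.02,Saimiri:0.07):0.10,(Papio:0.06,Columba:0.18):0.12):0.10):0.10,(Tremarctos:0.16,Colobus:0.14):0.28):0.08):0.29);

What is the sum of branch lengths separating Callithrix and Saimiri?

1.38

The path runs Callithrix → … → MRCA → … → Saimiri; the MRCA is the root of the tree.
Branch lengths along that path: 0.28 + 0.09 + 0.27 + 0.29 + 0.08 + 0.10 + 0.10 + 0.10 + 0.07 = 1.38.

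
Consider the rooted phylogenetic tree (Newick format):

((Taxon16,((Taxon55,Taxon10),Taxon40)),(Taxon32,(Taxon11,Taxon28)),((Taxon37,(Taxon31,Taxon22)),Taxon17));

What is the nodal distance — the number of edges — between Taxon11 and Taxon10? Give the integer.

7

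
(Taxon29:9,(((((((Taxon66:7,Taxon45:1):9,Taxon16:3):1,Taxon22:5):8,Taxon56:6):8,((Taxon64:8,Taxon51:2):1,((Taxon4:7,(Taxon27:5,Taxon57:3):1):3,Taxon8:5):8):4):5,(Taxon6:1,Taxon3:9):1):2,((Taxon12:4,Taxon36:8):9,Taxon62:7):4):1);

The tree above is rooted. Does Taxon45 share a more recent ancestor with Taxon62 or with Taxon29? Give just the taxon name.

Taxon62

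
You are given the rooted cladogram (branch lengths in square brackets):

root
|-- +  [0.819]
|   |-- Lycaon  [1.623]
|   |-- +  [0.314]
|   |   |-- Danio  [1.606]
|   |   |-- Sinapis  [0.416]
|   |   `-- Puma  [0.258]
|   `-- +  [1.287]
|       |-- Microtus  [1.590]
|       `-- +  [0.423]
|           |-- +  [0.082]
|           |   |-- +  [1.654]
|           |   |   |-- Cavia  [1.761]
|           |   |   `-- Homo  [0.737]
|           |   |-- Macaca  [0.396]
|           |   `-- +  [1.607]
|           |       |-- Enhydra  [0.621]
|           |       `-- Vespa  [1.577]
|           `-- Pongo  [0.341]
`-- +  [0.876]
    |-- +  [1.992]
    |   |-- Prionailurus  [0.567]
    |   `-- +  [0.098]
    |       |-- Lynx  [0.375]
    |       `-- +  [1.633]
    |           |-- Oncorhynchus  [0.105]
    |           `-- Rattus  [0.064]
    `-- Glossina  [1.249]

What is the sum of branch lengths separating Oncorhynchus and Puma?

6.095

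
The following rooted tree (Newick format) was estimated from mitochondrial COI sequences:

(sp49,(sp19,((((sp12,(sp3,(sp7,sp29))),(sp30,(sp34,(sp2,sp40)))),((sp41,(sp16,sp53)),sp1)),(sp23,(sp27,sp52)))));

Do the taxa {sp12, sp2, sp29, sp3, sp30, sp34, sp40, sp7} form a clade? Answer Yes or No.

The most recent common ancestor of these taxa subtends ((sp12,(sp3,(sp7,sp29))),(sp30,(sp34,(sp2,sp40)))).
That clade has exactly 8 tips — every listed taxon and nothing else — so the group is monophyletic.

Yes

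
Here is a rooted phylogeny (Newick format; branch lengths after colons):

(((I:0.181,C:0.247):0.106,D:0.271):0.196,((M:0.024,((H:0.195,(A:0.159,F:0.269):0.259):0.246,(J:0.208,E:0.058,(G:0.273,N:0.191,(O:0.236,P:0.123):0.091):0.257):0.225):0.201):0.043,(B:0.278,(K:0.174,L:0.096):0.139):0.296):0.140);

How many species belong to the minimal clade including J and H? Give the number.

9

The MRCA of J and H is the node subtending ((H,(A,F)),(J,E,(G,N,(O,P)))).
That clade contains 9 terminal taxa: A, E, F, G, H, J, N, O, P.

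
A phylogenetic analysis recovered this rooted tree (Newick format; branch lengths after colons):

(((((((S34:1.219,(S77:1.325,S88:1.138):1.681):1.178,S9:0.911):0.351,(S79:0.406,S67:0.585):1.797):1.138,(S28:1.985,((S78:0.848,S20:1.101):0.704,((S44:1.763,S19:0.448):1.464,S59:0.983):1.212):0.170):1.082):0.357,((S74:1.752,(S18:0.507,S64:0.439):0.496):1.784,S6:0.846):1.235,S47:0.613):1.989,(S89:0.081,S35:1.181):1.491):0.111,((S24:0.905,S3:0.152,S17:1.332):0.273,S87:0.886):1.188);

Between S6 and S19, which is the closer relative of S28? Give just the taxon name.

S19

The MRCA of S28 and S19 subtends (S28,((S78,S20),((S44,S19),S59))) (6 taxa).
The MRCA of S28 and S6 subtends (((((S34,(S77,S88)),S9),(S79,S67)),(S28,((S78,S20),((S44,S19),S59)))),((S74,(S18,S64)),S6),S47) (17 taxa).
The first is nested inside the second, so S28 shares a more recent common ancestor with S19.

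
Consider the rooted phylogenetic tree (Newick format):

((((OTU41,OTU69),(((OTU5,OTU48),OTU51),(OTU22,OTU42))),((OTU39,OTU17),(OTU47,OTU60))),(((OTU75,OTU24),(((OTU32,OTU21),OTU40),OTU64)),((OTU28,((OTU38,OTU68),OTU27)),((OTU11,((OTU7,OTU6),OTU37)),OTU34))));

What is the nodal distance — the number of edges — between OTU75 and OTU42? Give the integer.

The MRCA of OTU75 and OTU42 is the root of the tree.
From OTU75 up to that node: 4 branches. From OTU42 up to the same node: 5 branches. Total: 4 + 5 = 9.

9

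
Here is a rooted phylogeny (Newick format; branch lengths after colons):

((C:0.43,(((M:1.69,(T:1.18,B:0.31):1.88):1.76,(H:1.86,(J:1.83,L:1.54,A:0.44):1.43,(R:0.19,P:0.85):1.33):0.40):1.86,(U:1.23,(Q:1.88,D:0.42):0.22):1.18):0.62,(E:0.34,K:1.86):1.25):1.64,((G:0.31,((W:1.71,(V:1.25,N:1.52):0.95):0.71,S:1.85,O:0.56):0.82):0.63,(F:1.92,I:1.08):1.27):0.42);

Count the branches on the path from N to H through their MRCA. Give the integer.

11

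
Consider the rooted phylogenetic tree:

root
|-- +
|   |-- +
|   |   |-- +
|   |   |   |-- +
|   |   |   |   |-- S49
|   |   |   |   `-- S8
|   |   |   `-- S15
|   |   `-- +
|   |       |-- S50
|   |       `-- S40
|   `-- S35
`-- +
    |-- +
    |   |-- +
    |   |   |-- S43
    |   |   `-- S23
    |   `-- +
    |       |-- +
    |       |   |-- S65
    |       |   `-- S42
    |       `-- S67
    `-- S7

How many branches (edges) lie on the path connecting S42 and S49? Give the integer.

The MRCA of S42 and S49 is the root of the tree.
From S42 up to that node: 5 branches. From S49 up to the same node: 5 branches. Total: 5 + 5 = 10.

10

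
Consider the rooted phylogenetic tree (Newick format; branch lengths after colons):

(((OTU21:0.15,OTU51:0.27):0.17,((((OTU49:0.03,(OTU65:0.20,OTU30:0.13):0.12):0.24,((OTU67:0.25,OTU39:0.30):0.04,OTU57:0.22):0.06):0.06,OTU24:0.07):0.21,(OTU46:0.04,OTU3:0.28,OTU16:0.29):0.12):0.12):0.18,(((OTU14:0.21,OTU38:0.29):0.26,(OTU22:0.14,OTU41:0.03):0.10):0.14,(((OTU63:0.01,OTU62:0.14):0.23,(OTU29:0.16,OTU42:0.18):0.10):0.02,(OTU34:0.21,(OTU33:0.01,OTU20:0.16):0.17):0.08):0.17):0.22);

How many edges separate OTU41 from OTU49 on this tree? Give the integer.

10

The MRCA of OTU41 and OTU49 is the root of the tree.
From OTU41 up to that node: 4 branches. From OTU49 up to the same node: 6 branches. Total: 4 + 6 = 10.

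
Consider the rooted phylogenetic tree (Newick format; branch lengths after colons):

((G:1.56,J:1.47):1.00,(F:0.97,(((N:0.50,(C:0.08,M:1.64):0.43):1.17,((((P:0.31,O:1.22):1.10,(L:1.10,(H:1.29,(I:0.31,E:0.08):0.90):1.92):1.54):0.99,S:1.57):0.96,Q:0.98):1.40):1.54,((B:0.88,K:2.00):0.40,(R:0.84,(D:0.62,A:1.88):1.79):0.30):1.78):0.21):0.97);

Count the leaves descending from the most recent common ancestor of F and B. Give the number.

17

The MRCA of F and B is the node subtending (F,(((N,(C,M)),((((P,O),(L,(H,(I,E)))),S),Q)),((B,K),(R,(D,A))))).
That clade contains 17 terminal taxa: A, B, C, D, E, F, H, I, K, L, M, N, O, P, Q, R, S.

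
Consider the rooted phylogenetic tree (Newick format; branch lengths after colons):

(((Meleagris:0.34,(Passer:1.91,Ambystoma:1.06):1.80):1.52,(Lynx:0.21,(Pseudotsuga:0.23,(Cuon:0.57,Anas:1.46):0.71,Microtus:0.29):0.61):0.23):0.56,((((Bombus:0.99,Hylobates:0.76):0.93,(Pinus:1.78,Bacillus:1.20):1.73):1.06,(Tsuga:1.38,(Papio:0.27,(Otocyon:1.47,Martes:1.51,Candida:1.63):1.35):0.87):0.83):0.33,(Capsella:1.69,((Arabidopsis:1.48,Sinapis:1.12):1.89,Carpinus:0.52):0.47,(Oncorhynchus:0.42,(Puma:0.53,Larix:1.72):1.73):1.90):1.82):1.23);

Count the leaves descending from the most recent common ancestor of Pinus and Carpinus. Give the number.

The MRCA of Pinus and Carpinus is the node subtending ((((Bombus,Hylobates),(Pinus,Bacillus)),(Tsuga,(Papio,(Otocyon,Martes,Candida)))),(Capsella,((Arabidopsis,Sinapis),Carpinus),(Oncorhynchus,(Puma,Larix)))).
That clade contains 16 terminal taxa: Arabidopsis, Bacillus, Bombus, Candida, Capsella, Carpinus, Hylobates, Larix, Martes, Oncorhynchus, Otocyon, Papio, Pinus, Puma, Sinapis, Tsuga.

16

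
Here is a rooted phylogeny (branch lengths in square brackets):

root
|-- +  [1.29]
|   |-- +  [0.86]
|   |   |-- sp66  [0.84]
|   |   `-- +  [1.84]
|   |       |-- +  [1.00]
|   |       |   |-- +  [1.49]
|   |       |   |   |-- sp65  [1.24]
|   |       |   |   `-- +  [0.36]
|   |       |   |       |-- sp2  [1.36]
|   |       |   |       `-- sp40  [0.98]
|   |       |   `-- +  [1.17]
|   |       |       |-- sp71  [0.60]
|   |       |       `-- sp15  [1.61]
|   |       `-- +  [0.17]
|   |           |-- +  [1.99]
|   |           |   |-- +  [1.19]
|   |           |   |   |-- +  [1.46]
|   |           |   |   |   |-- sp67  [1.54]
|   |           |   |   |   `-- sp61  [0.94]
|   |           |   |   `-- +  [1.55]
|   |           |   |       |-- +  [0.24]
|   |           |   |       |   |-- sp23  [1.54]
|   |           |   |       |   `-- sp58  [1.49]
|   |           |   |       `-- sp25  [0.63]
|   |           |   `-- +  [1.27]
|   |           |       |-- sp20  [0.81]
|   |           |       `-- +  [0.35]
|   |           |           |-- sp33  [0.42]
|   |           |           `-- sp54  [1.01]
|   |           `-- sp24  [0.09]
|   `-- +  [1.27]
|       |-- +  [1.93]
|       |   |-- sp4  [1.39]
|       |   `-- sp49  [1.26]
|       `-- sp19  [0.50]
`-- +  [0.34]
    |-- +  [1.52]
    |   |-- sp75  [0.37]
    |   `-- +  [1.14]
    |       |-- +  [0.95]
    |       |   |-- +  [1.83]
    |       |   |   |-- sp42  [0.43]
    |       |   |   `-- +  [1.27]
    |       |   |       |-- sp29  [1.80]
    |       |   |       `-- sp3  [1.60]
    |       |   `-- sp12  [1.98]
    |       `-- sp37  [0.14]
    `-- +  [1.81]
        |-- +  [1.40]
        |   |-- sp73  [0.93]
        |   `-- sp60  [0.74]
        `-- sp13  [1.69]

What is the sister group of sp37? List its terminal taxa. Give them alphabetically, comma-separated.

sp12, sp29, sp3, sp42

sp37 attaches to the tree at the node subtending (((sp42,(sp29,sp3)),sp12),sp37).
The other lineage descending from that same node — the sister group — is ((sp42,(sp29,sp3)),sp12); its 4 tips in alphabetical order are the answer.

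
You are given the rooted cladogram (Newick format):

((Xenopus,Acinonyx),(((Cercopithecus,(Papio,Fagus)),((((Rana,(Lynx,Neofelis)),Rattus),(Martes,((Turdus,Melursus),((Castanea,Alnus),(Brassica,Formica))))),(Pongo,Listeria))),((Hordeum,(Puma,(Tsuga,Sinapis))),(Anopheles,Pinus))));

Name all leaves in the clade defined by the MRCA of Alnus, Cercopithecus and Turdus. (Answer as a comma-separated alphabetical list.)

Tracing Alnus: it sits inside (Castanea,Alnus).
Tracing Cercopithecus: it sits inside (Cercopithecus,(Papio,Fagus)).
Tracing Turdus: it sits inside (Turdus,Melursus).
The smallest clade enclosing all 3 is ((Cercopithecus,(Papio,Fagus)),((((Rana,(Lynx,Neofelis)),Rattus),(Martes,((Turdus,Melursus),((Castanea,Alnus),(Brassica,Formica))))),(Pongo,Listeria))); the answer is its 16 terminal taxa in alphabetical order.

Alnus, Brassica, Castanea, Cercopithecus, Fagus, Formica, Listeria, Lynx, Martes, Melursus, Neofelis, Papio, Pongo, Rana, Rattus, Turdus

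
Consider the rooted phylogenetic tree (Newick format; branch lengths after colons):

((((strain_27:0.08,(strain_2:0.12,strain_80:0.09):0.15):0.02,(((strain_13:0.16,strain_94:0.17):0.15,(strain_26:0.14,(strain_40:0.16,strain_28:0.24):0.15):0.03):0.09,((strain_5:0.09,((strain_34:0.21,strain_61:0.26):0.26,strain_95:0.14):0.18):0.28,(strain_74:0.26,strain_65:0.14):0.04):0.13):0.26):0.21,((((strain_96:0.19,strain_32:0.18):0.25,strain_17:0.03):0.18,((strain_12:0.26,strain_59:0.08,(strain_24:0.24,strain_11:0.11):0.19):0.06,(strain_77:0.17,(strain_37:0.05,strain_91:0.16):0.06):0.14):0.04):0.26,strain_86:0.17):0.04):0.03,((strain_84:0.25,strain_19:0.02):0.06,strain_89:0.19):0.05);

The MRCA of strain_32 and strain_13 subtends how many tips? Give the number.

The MRCA of strain_32 and strain_13 is the node subtending (((strain_27,(strain_2,strain_80)),(((strain_13,strain_94),(strain_26,(strain_40,strain_28))),((strain_5,((strain_34,strain_61),strain_95)),(strain_74,strain_65)))),((((strain_96,strain_32),strain_17),((strain_12,strain_59,(strain_24,strain_11)),(strain_77,(strain_37,strain_91)))),strain_86)).
That clade contains 25 terminal taxa: strain_11, strain_12, strain_13, strain_17, strain_2, strain_24, strain_26, strain_27, strain_28, strain_32, strain_34, strain_37, strain_40, strain_5, strain_59, strain_61, strain_65, strain_74, strain_77, strain_80, strain_86, strain_91, strain_94, strain_95, strain_96.

25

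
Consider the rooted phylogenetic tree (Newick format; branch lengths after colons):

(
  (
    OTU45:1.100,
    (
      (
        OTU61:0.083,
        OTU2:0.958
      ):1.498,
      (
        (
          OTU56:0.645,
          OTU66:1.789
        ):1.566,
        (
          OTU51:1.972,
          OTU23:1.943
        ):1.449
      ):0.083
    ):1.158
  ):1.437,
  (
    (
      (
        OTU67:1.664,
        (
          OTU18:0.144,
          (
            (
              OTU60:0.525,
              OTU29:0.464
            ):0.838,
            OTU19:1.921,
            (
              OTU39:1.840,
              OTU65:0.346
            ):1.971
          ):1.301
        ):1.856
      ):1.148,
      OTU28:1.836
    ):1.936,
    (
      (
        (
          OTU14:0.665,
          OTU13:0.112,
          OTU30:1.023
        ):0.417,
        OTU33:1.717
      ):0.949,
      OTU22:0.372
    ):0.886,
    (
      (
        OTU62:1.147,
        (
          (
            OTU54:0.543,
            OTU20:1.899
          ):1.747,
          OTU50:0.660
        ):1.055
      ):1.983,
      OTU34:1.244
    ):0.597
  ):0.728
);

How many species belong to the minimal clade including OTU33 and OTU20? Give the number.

The MRCA of OTU33 and OTU20 is the node subtending (((OTU67,(OTU18,((OTU60,OTU29),OTU19,(OTU39,OTU65)))),OTU28),(((OTU14,OTU13,OTU30),OTU33),OTU22),((OTU62,((OTU54,OTU20),OTU50)),OTU34)).
That clade contains 18 terminal taxa: OTU13, OTU14, OTU18, OTU19, OTU20, OTU22, OTU28, OTU29, OTU30, OTU33, OTU34, OTU39, OTU50, OTU54, OTU60, OTU62, OTU65, OTU67.

18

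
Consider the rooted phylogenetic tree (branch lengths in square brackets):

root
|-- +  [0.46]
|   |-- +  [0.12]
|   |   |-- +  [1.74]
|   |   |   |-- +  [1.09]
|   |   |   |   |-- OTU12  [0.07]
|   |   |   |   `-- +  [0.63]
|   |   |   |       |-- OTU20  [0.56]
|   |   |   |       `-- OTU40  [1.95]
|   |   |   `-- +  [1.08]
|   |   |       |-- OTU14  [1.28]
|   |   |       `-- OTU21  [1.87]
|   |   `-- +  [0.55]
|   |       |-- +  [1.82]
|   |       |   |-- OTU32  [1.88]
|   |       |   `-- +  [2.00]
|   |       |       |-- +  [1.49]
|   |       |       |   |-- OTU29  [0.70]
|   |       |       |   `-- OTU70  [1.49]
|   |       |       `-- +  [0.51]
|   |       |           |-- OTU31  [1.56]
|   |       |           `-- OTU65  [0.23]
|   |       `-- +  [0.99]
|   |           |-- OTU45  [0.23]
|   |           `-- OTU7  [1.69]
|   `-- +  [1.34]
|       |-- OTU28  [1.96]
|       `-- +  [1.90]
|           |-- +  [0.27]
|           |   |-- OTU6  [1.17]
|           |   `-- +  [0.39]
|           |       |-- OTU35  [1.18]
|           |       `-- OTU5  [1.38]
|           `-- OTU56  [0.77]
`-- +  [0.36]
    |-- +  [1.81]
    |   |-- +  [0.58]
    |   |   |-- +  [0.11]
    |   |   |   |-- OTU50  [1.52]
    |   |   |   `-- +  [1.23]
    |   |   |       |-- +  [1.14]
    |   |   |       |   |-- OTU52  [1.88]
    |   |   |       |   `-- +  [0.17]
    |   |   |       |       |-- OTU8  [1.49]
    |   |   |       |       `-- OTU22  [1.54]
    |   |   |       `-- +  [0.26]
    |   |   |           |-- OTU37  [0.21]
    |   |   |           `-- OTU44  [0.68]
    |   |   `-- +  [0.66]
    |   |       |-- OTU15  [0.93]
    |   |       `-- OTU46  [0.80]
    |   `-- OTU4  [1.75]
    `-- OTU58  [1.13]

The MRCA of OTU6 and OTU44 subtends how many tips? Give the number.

27

The MRCA of OTU6 and OTU44 is the root, so the clade is the entire tree.
That clade contains 27 terminal taxa: OTU12, OTU14, OTU15, OTU20, OTU21, OTU22, OTU28, OTU29, OTU31, OTU32, OTU35, OTU37, OTU4, OTU40, OTU44, OTU45, OTU46, OTU5, OTU50, OTU52, OTU56, OTU58, OTU6, OTU65, OTU7, OTU70, OTU8.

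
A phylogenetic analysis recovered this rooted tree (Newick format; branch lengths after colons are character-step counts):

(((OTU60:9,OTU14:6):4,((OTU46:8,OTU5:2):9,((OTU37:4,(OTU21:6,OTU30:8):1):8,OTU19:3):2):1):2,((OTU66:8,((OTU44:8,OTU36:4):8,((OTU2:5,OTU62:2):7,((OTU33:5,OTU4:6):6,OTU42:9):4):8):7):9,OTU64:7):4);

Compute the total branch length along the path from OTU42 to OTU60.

56

The path runs OTU42 → … → MRCA → … → OTU60; the MRCA is the root of the tree.
Branch lengths along that path: 9 + 4 + 8 + 7 + 9 + 4 + 2 + 4 + 9 = 56.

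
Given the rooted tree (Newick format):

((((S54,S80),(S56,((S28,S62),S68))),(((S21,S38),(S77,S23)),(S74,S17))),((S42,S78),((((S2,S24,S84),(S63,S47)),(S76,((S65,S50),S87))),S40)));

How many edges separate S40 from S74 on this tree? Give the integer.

7

The MRCA of S40 and S74 is the root of the tree.
From S40 up to that node: 3 branches. From S74 up to the same node: 4 branches. Total: 3 + 4 = 7.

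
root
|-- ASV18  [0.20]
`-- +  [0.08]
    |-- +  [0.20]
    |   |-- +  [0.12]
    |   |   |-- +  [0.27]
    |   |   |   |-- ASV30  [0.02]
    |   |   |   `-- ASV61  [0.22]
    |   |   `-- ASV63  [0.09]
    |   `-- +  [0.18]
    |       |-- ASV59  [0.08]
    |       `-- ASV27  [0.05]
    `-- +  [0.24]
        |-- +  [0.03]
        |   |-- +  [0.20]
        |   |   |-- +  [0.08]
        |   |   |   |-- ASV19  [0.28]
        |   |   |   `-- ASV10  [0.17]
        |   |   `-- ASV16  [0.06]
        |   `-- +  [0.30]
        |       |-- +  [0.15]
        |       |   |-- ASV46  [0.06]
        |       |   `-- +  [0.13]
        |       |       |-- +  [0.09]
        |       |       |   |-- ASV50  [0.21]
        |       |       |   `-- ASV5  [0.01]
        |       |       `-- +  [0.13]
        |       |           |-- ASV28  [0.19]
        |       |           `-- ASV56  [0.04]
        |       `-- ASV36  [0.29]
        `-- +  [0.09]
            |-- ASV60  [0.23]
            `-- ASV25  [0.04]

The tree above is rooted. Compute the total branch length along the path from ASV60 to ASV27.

The path runs ASV60 → … → MRCA → … → ASV27; the MRCA is the node subtending ((((ASV30,ASV61),ASV63),(ASV59,ASV27)),((((ASV19,ASV10),ASV16),((ASV46,((ASV50,ASV5),(ASV28,ASV56))),ASV36)),(ASV60,ASV25))).
Branch lengths along that path: 0.23 + 0.09 + 0.24 + 0.20 + 0.18 + 0.05 = 0.99.

0.99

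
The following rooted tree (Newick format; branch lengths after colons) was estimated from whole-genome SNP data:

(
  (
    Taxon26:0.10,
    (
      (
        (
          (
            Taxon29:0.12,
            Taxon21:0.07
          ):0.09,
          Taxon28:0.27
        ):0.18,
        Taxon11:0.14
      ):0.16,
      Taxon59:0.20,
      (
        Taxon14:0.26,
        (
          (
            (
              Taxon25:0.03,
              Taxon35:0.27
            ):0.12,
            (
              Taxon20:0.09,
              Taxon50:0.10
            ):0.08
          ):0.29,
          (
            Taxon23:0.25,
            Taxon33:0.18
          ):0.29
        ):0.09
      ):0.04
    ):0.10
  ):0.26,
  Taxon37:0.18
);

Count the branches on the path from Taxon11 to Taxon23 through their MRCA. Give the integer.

6

The MRCA of Taxon11 and Taxon23 is the node subtending ((((Taxon29,Taxon21),Taxon28),Taxon11),Taxon59,(Taxon14,(((Taxon25,Taxon35),(Taxon20,Taxon50)),(Taxon23,Taxon33)))).
From Taxon11 up to that node: 2 branches. From Taxon23 up to the same node: 4 branches. Total: 2 + 4 = 6.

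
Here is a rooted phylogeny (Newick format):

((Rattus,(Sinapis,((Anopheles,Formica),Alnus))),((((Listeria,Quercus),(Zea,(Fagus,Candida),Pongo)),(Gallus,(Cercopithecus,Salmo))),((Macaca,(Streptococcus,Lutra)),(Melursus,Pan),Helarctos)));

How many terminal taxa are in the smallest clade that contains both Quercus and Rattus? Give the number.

20

The MRCA of Quercus and Rattus is the root, so the clade is the entire tree.
That clade contains 20 terminal taxa: Alnus, Anopheles, Candida, Cercopithecus, Fagus, Formica, Gallus, Helarctos, Listeria, Lutra, Macaca, Melursus, Pan, Pongo, Quercus, Rattus, Salmo, Sinapis, Streptococcus, Zea.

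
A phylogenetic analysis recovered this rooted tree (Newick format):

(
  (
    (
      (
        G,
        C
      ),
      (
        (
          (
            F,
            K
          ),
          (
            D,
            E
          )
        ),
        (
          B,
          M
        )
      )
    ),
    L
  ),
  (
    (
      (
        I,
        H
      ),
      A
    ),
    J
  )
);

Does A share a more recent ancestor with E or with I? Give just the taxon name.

I

The MRCA of A and I subtends ((I,H),A) (3 taxa).
The MRCA of A and E is the root, subtending the entire tree (13 taxa).
The first is nested inside the second, so A shares a more recent common ancestor with I.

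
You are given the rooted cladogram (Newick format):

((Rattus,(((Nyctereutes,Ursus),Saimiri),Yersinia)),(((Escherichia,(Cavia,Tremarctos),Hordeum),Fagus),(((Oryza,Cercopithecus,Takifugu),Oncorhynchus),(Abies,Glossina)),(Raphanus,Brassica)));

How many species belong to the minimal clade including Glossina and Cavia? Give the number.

The MRCA of Glossina and Cavia is the node subtending (((Escherichia,(Cavia,Tremarctos),Hordeum),Fagus),(((Oryza,Cercopithecus,Takifugu),Oncorhynchus),(Abies,Glossina)),(Raphanus,Brassica)).
That clade contains 13 terminal taxa: Abies, Brassica, Cavia, Cercopithecus, Escherichia, Fagus, Glossina, Hordeum, Oncorhynchus, Oryza, Raphanus, Takifugu, Tremarctos.

13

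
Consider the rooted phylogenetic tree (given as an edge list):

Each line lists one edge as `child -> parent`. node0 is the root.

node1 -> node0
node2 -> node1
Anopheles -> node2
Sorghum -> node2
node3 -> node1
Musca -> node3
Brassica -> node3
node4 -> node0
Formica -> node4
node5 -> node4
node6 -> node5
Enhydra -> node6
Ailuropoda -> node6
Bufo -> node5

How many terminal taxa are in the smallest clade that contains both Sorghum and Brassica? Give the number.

4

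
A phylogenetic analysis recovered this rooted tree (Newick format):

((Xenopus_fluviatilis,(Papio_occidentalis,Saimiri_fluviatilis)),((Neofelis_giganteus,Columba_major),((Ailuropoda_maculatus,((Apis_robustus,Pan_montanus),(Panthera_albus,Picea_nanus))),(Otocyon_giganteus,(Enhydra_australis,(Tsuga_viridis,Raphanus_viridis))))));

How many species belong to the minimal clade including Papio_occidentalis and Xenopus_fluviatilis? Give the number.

3

The MRCA of Papio_occidentalis and Xenopus_fluviatilis is the node subtending (Xenopus_fluviatilis,(Papio_occidentalis,Saimiri_fluviatilis)).
That clade contains 3 terminal taxa: Papio_occidentalis, Saimiri_fluviatilis, Xenopus_fluviatilis.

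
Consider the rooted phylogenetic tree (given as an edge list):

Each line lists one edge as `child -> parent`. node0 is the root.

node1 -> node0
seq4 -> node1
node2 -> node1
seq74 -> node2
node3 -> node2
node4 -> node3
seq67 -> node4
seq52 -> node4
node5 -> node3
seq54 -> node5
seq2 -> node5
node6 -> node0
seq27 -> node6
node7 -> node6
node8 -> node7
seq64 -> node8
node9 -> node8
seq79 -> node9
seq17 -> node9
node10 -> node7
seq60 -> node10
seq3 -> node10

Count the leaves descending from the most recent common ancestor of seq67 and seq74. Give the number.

The MRCA of seq67 and seq74 is the node subtending (seq74,((seq67,seq52),(seq54,seq2))).
That clade contains 5 terminal taxa: seq2, seq52, seq54, seq67, seq74.

5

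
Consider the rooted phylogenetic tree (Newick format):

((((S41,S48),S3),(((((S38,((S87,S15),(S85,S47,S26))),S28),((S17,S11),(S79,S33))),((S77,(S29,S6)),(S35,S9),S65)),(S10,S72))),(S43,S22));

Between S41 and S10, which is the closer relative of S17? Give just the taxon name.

The MRCA of S17 and S10 subtends (((((S38,((S87,S15),(S85,S47,S26))),S28),((S17,S11),(S79,S33))),((S77,(S29,S6)),(S35,S9),S65)),(S10,S72)) (19 taxa).
The MRCA of S17 and S41 subtends (((S41,S48),S3),(((((S38,((S87,S15),(S85,S47,S26))),S28),((S17,S11),(S79,S33))),((S77,(S29,S6)),(S35,S9),S65)),(S10,S72))) (22 taxa).
The first is nested inside the second, so S17 shares a more recent common ancestor with S10.

S10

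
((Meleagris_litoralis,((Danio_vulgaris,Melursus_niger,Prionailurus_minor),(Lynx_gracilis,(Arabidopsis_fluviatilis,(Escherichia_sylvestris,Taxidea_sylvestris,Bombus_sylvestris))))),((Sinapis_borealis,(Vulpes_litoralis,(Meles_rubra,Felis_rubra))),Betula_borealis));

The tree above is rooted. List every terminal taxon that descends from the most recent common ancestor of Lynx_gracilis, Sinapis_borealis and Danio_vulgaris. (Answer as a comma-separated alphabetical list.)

Arabidopsis_fluviatilis, Betula_borealis, Bombus_sylvestris, Danio_vulgaris, Escherichia_sylvestris, Felis_rubra, Lynx_gracilis, Meleagris_litoralis, Meles_rubra, Melursus_niger, Prionailurus_minor, Sinapis_borealis, Taxidea_sylvestris, Vulpes_litoralis

Tracing Lynx_gracilis: it sits inside (Lynx_gracilis,(Arabidopsis_fluviatilis,(Escherichia_sylvestris,Taxidea_sylvestris,Bombus_sylvestris))).
Tracing Sinapis_borealis: it sits inside (Sinapis_borealis,(Vulpes_litoralis,(Meles_rubra,Felis_rubra))).
Tracing Danio_vulgaris: it sits inside (Danio_vulgaris,Melursus_niger,Prionailurus_minor).
The smallest clade enclosing all 3 is the whole tree (their MRCA is the root), so the answer is all 14 tips in alphabetical order.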